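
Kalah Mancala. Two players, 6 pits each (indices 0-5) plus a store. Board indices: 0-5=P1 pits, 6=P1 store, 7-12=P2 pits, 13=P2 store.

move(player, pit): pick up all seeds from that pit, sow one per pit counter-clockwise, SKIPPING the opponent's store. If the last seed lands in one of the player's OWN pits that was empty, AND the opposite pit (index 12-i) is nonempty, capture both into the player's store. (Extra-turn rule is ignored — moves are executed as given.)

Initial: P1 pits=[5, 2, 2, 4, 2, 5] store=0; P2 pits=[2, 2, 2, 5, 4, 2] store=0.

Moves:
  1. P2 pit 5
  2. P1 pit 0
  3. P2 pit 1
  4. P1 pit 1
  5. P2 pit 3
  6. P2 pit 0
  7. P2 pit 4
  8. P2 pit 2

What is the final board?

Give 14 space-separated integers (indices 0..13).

Move 1: P2 pit5 -> P1=[6,2,2,4,2,5](0) P2=[2,2,2,5,4,0](1)
Move 2: P1 pit0 -> P1=[0,3,3,5,3,6](1) P2=[2,2,2,5,4,0](1)
Move 3: P2 pit1 -> P1=[0,3,3,5,3,6](1) P2=[2,0,3,6,4,0](1)
Move 4: P1 pit1 -> P1=[0,0,4,6,4,6](1) P2=[2,0,3,6,4,0](1)
Move 5: P2 pit3 -> P1=[1,1,5,6,4,6](1) P2=[2,0,3,0,5,1](2)
Move 6: P2 pit0 -> P1=[1,1,5,6,4,6](1) P2=[0,1,4,0,5,1](2)
Move 7: P2 pit4 -> P1=[2,2,6,6,4,6](1) P2=[0,1,4,0,0,2](3)
Move 8: P2 pit2 -> P1=[2,2,6,6,4,6](1) P2=[0,1,0,1,1,3](4)

Answer: 2 2 6 6 4 6 1 0 1 0 1 1 3 4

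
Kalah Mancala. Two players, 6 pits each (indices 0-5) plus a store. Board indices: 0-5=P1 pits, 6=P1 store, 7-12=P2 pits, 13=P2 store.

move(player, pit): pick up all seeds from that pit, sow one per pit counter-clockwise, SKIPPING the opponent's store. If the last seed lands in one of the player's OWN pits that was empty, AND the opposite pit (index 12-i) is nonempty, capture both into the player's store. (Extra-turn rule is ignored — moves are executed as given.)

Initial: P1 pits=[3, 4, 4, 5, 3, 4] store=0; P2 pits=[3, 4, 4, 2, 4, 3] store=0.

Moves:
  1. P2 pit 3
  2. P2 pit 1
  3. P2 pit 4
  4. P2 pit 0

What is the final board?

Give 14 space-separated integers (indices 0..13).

Move 1: P2 pit3 -> P1=[3,4,4,5,3,4](0) P2=[3,4,4,0,5,4](0)
Move 2: P2 pit1 -> P1=[3,4,4,5,3,4](0) P2=[3,0,5,1,6,5](0)
Move 3: P2 pit4 -> P1=[4,5,5,6,3,4](0) P2=[3,0,5,1,0,6](1)
Move 4: P2 pit0 -> P1=[4,5,5,6,3,4](0) P2=[0,1,6,2,0,6](1)

Answer: 4 5 5 6 3 4 0 0 1 6 2 0 6 1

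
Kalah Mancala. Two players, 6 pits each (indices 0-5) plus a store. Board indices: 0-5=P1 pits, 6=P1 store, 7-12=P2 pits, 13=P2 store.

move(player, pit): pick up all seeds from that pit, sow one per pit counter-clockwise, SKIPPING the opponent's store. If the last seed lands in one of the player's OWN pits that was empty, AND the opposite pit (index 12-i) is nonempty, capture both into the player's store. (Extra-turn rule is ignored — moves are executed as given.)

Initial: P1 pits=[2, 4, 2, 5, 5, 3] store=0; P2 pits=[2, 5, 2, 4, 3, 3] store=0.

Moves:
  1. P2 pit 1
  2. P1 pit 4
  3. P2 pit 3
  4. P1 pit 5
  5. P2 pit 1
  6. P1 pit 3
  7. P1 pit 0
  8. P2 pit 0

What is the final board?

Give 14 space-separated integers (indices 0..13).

Answer: 0 6 1 0 1 1 10 0 2 1 1 6 6 5

Derivation:
Move 1: P2 pit1 -> P1=[2,4,2,5,5,3](0) P2=[2,0,3,5,4,4](1)
Move 2: P1 pit4 -> P1=[2,4,2,5,0,4](1) P2=[3,1,4,5,4,4](1)
Move 3: P2 pit3 -> P1=[3,5,2,5,0,4](1) P2=[3,1,4,0,5,5](2)
Move 4: P1 pit5 -> P1=[3,5,2,5,0,0](2) P2=[4,2,5,0,5,5](2)
Move 5: P2 pit1 -> P1=[3,5,0,5,0,0](2) P2=[4,0,6,0,5,5](5)
Move 6: P1 pit3 -> P1=[3,5,0,0,1,1](3) P2=[5,1,6,0,5,5](5)
Move 7: P1 pit0 -> P1=[0,6,1,0,1,1](10) P2=[5,1,0,0,5,5](5)
Move 8: P2 pit0 -> P1=[0,6,1,0,1,1](10) P2=[0,2,1,1,6,6](5)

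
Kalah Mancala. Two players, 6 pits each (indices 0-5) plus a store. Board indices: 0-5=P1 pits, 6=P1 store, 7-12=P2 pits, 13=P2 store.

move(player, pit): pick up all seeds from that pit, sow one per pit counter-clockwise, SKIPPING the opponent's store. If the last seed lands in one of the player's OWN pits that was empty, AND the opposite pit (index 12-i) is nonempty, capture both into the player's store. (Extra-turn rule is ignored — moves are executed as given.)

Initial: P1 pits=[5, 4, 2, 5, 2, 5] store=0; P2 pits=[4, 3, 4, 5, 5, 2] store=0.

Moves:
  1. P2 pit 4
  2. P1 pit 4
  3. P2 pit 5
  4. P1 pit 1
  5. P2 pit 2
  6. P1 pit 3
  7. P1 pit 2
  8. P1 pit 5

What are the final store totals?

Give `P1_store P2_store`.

Answer: 8 3

Derivation:
Move 1: P2 pit4 -> P1=[6,5,3,5,2,5](0) P2=[4,3,4,5,0,3](1)
Move 2: P1 pit4 -> P1=[6,5,3,5,0,6](1) P2=[4,3,4,5,0,3](1)
Move 3: P2 pit5 -> P1=[7,6,3,5,0,6](1) P2=[4,3,4,5,0,0](2)
Move 4: P1 pit1 -> P1=[7,0,4,6,1,7](2) P2=[5,3,4,5,0,0](2)
Move 5: P2 pit2 -> P1=[7,0,4,6,1,7](2) P2=[5,3,0,6,1,1](3)
Move 6: P1 pit3 -> P1=[7,0,4,0,2,8](3) P2=[6,4,1,6,1,1](3)
Move 7: P1 pit2 -> P1=[7,0,0,1,3,9](4) P2=[6,4,1,6,1,1](3)
Move 8: P1 pit5 -> P1=[8,0,0,1,3,0](8) P2=[7,5,2,7,0,2](3)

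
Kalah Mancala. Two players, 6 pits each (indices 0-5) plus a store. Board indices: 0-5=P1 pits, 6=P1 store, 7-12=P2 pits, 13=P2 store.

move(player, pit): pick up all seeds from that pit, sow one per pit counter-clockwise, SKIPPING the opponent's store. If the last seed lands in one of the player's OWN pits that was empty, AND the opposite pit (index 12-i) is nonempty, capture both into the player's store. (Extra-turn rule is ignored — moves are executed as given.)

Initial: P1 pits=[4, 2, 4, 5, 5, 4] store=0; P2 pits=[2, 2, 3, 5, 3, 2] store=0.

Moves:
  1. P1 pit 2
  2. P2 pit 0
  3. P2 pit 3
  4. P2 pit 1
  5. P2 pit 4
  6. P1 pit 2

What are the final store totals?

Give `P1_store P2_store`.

Answer: 1 2

Derivation:
Move 1: P1 pit2 -> P1=[4,2,0,6,6,5](1) P2=[2,2,3,5,3,2](0)
Move 2: P2 pit0 -> P1=[4,2,0,6,6,5](1) P2=[0,3,4,5,3,2](0)
Move 3: P2 pit3 -> P1=[5,3,0,6,6,5](1) P2=[0,3,4,0,4,3](1)
Move 4: P2 pit1 -> P1=[5,3,0,6,6,5](1) P2=[0,0,5,1,5,3](1)
Move 5: P2 pit4 -> P1=[6,4,1,6,6,5](1) P2=[0,0,5,1,0,4](2)
Move 6: P1 pit2 -> P1=[6,4,0,7,6,5](1) P2=[0,0,5,1,0,4](2)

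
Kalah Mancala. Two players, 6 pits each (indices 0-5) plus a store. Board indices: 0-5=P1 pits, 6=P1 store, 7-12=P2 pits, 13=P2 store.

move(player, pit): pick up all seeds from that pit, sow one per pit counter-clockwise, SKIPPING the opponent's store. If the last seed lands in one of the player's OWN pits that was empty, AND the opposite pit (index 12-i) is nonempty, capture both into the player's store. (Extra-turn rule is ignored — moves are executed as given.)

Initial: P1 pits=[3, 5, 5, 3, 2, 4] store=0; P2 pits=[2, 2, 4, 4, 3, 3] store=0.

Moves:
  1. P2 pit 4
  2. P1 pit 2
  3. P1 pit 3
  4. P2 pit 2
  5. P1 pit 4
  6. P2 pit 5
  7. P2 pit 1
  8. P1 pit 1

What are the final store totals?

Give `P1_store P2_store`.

Answer: 4 3

Derivation:
Move 1: P2 pit4 -> P1=[4,5,5,3,2,4](0) P2=[2,2,4,4,0,4](1)
Move 2: P1 pit2 -> P1=[4,5,0,4,3,5](1) P2=[3,2,4,4,0,4](1)
Move 3: P1 pit3 -> P1=[4,5,0,0,4,6](2) P2=[4,2,4,4,0,4](1)
Move 4: P2 pit2 -> P1=[4,5,0,0,4,6](2) P2=[4,2,0,5,1,5](2)
Move 5: P1 pit4 -> P1=[4,5,0,0,0,7](3) P2=[5,3,0,5,1,5](2)
Move 6: P2 pit5 -> P1=[5,6,1,1,0,7](3) P2=[5,3,0,5,1,0](3)
Move 7: P2 pit1 -> P1=[5,6,1,1,0,7](3) P2=[5,0,1,6,2,0](3)
Move 8: P1 pit1 -> P1=[5,0,2,2,1,8](4) P2=[6,0,1,6,2,0](3)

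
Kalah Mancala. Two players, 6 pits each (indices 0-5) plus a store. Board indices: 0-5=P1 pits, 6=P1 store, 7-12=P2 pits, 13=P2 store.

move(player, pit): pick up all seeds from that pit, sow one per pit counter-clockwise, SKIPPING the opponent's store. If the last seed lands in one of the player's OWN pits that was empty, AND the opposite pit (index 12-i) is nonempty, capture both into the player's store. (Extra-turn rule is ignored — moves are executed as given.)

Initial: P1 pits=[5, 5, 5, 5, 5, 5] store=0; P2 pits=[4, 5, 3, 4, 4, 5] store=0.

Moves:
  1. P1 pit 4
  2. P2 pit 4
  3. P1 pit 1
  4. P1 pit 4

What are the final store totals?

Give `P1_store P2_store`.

Move 1: P1 pit4 -> P1=[5,5,5,5,0,6](1) P2=[5,6,4,4,4,5](0)
Move 2: P2 pit4 -> P1=[6,6,5,5,0,6](1) P2=[5,6,4,4,0,6](1)
Move 3: P1 pit1 -> P1=[6,0,6,6,1,7](2) P2=[6,6,4,4,0,6](1)
Move 4: P1 pit4 -> P1=[6,0,6,6,0,8](2) P2=[6,6,4,4,0,6](1)

Answer: 2 1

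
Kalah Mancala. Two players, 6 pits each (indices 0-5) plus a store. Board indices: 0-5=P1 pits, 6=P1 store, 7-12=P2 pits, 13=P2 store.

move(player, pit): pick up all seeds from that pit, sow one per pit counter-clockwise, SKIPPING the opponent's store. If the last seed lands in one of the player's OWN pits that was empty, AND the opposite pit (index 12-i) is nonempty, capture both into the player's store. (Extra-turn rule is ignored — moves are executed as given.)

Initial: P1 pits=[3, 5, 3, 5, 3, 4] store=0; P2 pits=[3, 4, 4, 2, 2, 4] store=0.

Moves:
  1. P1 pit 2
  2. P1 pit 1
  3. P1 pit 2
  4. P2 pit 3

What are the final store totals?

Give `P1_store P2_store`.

Move 1: P1 pit2 -> P1=[3,5,0,6,4,5](0) P2=[3,4,4,2,2,4](0)
Move 2: P1 pit1 -> P1=[3,0,1,7,5,6](1) P2=[3,4,4,2,2,4](0)
Move 3: P1 pit2 -> P1=[3,0,0,8,5,6](1) P2=[3,4,4,2,2,4](0)
Move 4: P2 pit3 -> P1=[3,0,0,8,5,6](1) P2=[3,4,4,0,3,5](0)

Answer: 1 0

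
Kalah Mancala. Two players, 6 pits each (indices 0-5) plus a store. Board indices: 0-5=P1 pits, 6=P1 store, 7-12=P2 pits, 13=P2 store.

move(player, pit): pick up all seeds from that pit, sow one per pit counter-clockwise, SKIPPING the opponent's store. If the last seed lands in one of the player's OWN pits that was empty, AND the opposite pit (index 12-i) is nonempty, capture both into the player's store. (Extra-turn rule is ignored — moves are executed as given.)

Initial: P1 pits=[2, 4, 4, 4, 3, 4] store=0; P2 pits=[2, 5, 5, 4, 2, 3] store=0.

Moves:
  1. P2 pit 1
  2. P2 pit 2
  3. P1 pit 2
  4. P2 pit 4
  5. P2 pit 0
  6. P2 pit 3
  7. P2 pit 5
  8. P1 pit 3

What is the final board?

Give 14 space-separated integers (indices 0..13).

Move 1: P2 pit1 -> P1=[2,4,4,4,3,4](0) P2=[2,0,6,5,3,4](1)
Move 2: P2 pit2 -> P1=[3,5,4,4,3,4](0) P2=[2,0,0,6,4,5](2)
Move 3: P1 pit2 -> P1=[3,5,0,5,4,5](1) P2=[2,0,0,6,4,5](2)
Move 4: P2 pit4 -> P1=[4,6,0,5,4,5](1) P2=[2,0,0,6,0,6](3)
Move 5: P2 pit0 -> P1=[4,6,0,0,4,5](1) P2=[0,1,0,6,0,6](9)
Move 6: P2 pit3 -> P1=[5,7,1,0,4,5](1) P2=[0,1,0,0,1,7](10)
Move 7: P2 pit5 -> P1=[6,8,2,1,5,6](1) P2=[0,1,0,0,1,0](11)
Move 8: P1 pit3 -> P1=[6,8,2,0,6,6](1) P2=[0,1,0,0,1,0](11)

Answer: 6 8 2 0 6 6 1 0 1 0 0 1 0 11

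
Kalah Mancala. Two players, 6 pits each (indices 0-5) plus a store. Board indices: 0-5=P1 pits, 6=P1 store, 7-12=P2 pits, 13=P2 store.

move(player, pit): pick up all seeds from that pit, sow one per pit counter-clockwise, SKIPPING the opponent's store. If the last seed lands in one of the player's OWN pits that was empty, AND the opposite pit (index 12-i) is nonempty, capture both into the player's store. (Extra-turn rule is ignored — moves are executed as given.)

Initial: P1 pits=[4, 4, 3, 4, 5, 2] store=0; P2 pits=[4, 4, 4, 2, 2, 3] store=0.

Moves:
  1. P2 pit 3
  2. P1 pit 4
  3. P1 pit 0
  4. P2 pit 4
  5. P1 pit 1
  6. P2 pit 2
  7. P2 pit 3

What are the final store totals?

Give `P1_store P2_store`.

Answer: 8 2

Derivation:
Move 1: P2 pit3 -> P1=[4,4,3,4,5,2](0) P2=[4,4,4,0,3,4](0)
Move 2: P1 pit4 -> P1=[4,4,3,4,0,3](1) P2=[5,5,5,0,3,4](0)
Move 3: P1 pit0 -> P1=[0,5,4,5,0,3](7) P2=[5,0,5,0,3,4](0)
Move 4: P2 pit4 -> P1=[1,5,4,5,0,3](7) P2=[5,0,5,0,0,5](1)
Move 5: P1 pit1 -> P1=[1,0,5,6,1,4](8) P2=[5,0,5,0,0,5](1)
Move 6: P2 pit2 -> P1=[2,0,5,6,1,4](8) P2=[5,0,0,1,1,6](2)
Move 7: P2 pit3 -> P1=[2,0,5,6,1,4](8) P2=[5,0,0,0,2,6](2)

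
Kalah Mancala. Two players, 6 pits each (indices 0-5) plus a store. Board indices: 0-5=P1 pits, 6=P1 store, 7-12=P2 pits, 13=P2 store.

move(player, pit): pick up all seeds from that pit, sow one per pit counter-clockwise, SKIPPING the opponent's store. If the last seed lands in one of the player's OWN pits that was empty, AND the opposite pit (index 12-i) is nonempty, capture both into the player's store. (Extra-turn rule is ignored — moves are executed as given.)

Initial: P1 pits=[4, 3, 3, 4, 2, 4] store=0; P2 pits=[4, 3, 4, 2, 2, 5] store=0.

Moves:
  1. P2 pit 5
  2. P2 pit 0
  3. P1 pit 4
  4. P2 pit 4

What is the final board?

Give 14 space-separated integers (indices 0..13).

Answer: 6 4 4 5 0 5 1 0 4 5 3 0 1 2

Derivation:
Move 1: P2 pit5 -> P1=[5,4,4,5,2,4](0) P2=[4,3,4,2,2,0](1)
Move 2: P2 pit0 -> P1=[5,4,4,5,2,4](0) P2=[0,4,5,3,3,0](1)
Move 3: P1 pit4 -> P1=[5,4,4,5,0,5](1) P2=[0,4,5,3,3,0](1)
Move 4: P2 pit4 -> P1=[6,4,4,5,0,5](1) P2=[0,4,5,3,0,1](2)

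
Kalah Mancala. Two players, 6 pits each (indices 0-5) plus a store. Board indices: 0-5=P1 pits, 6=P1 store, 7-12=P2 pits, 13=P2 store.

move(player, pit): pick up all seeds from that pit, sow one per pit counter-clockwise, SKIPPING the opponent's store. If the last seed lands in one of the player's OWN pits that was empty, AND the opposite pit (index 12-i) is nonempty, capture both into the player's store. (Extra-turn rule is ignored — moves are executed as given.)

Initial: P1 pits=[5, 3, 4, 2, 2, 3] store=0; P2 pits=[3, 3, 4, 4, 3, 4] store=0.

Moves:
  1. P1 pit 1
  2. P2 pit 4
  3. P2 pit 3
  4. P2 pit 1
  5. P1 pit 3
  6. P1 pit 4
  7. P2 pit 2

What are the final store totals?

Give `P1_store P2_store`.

Answer: 2 3

Derivation:
Move 1: P1 pit1 -> P1=[5,0,5,3,3,3](0) P2=[3,3,4,4,3,4](0)
Move 2: P2 pit4 -> P1=[6,0,5,3,3,3](0) P2=[3,3,4,4,0,5](1)
Move 3: P2 pit3 -> P1=[7,0,5,3,3,3](0) P2=[3,3,4,0,1,6](2)
Move 4: P2 pit1 -> P1=[7,0,5,3,3,3](0) P2=[3,0,5,1,2,6](2)
Move 5: P1 pit3 -> P1=[7,0,5,0,4,4](1) P2=[3,0,5,1,2,6](2)
Move 6: P1 pit4 -> P1=[7,0,5,0,0,5](2) P2=[4,1,5,1,2,6](2)
Move 7: P2 pit2 -> P1=[8,0,5,0,0,5](2) P2=[4,1,0,2,3,7](3)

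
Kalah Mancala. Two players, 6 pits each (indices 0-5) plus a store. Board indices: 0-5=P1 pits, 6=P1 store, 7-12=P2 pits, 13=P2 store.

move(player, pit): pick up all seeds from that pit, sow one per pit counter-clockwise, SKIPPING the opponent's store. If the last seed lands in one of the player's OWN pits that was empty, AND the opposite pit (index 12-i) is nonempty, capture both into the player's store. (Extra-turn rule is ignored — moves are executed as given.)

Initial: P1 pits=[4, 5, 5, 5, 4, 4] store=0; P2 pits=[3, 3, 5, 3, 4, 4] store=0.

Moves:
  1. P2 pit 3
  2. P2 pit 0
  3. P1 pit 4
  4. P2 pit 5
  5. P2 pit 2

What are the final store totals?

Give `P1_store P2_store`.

Answer: 1 9

Derivation:
Move 1: P2 pit3 -> P1=[4,5,5,5,4,4](0) P2=[3,3,5,0,5,5](1)
Move 2: P2 pit0 -> P1=[4,5,0,5,4,4](0) P2=[0,4,6,0,5,5](7)
Move 3: P1 pit4 -> P1=[4,5,0,5,0,5](1) P2=[1,5,6,0,5,5](7)
Move 4: P2 pit5 -> P1=[5,6,1,6,0,5](1) P2=[1,5,6,0,5,0](8)
Move 5: P2 pit2 -> P1=[6,7,1,6,0,5](1) P2=[1,5,0,1,6,1](9)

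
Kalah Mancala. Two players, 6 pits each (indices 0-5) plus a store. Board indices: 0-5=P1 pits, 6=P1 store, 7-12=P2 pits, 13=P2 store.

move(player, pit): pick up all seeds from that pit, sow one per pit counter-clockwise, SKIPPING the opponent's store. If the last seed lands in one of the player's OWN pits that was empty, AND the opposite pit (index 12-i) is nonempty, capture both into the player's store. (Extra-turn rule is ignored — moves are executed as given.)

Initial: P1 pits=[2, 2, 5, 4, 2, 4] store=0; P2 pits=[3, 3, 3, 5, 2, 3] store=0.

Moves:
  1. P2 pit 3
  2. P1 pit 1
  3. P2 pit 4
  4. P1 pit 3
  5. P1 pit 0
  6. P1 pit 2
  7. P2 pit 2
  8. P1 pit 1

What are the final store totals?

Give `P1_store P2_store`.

Move 1: P2 pit3 -> P1=[3,3,5,4,2,4](0) P2=[3,3,3,0,3,4](1)
Move 2: P1 pit1 -> P1=[3,0,6,5,3,4](0) P2=[3,3,3,0,3,4](1)
Move 3: P2 pit4 -> P1=[4,0,6,5,3,4](0) P2=[3,3,3,0,0,5](2)
Move 4: P1 pit3 -> P1=[4,0,6,0,4,5](1) P2=[4,4,3,0,0,5](2)
Move 5: P1 pit0 -> P1=[0,1,7,1,5,5](1) P2=[4,4,3,0,0,5](2)
Move 6: P1 pit2 -> P1=[0,1,0,2,6,6](2) P2=[5,5,4,0,0,5](2)
Move 7: P2 pit2 -> P1=[0,1,0,2,6,6](2) P2=[5,5,0,1,1,6](3)
Move 8: P1 pit1 -> P1=[0,0,0,2,6,6](4) P2=[5,5,0,0,1,6](3)

Answer: 4 3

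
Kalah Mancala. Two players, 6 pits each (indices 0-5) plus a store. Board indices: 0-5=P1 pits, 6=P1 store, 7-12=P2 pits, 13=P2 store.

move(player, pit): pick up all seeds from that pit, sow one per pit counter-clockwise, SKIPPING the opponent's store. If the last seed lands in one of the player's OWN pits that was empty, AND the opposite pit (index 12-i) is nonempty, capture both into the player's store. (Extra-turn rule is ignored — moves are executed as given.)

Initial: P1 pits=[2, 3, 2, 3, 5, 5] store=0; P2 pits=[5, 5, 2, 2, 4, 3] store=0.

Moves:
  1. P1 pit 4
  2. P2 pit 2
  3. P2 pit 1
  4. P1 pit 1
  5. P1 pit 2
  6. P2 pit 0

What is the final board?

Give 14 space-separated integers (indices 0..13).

Move 1: P1 pit4 -> P1=[2,3,2,3,0,6](1) P2=[6,6,3,2,4,3](0)
Move 2: P2 pit2 -> P1=[2,3,2,3,0,6](1) P2=[6,6,0,3,5,4](0)
Move 3: P2 pit1 -> P1=[3,3,2,3,0,6](1) P2=[6,0,1,4,6,5](1)
Move 4: P1 pit1 -> P1=[3,0,3,4,1,6](1) P2=[6,0,1,4,6,5](1)
Move 5: P1 pit2 -> P1=[3,0,0,5,2,7](1) P2=[6,0,1,4,6,5](1)
Move 6: P2 pit0 -> P1=[3,0,0,5,2,7](1) P2=[0,1,2,5,7,6](2)

Answer: 3 0 0 5 2 7 1 0 1 2 5 7 6 2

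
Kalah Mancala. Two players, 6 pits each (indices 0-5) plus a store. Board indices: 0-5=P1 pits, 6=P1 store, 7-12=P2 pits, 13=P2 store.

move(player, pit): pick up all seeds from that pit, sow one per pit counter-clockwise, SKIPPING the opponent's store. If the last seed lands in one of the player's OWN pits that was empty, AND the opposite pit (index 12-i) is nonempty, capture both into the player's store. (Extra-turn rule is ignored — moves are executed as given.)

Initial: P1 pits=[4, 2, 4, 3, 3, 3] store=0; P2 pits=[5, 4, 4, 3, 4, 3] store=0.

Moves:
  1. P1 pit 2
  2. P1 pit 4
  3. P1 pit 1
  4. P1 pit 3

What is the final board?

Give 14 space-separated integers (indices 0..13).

Move 1: P1 pit2 -> P1=[4,2,0,4,4,4](1) P2=[5,4,4,3,4,3](0)
Move 2: P1 pit4 -> P1=[4,2,0,4,0,5](2) P2=[6,5,4,3,4,3](0)
Move 3: P1 pit1 -> P1=[4,0,1,5,0,5](2) P2=[6,5,4,3,4,3](0)
Move 4: P1 pit3 -> P1=[4,0,1,0,1,6](3) P2=[7,6,4,3,4,3](0)

Answer: 4 0 1 0 1 6 3 7 6 4 3 4 3 0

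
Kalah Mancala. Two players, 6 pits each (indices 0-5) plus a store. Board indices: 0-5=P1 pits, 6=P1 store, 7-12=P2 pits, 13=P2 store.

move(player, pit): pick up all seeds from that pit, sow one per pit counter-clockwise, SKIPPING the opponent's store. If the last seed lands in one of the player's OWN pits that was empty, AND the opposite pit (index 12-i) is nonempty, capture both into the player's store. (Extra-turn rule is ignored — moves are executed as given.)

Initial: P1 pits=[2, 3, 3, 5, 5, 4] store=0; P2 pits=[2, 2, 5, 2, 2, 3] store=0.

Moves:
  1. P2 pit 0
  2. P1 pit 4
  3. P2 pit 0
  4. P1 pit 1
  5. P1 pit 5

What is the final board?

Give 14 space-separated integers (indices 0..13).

Answer: 2 0 4 6 0 0 8 1 1 8 3 2 3 0

Derivation:
Move 1: P2 pit0 -> P1=[2,3,3,5,5,4](0) P2=[0,3,6,2,2,3](0)
Move 2: P1 pit4 -> P1=[2,3,3,5,0,5](1) P2=[1,4,7,2,2,3](0)
Move 3: P2 pit0 -> P1=[2,3,3,5,0,5](1) P2=[0,5,7,2,2,3](0)
Move 4: P1 pit1 -> P1=[2,0,4,6,0,5](7) P2=[0,0,7,2,2,3](0)
Move 5: P1 pit5 -> P1=[2,0,4,6,0,0](8) P2=[1,1,8,3,2,3](0)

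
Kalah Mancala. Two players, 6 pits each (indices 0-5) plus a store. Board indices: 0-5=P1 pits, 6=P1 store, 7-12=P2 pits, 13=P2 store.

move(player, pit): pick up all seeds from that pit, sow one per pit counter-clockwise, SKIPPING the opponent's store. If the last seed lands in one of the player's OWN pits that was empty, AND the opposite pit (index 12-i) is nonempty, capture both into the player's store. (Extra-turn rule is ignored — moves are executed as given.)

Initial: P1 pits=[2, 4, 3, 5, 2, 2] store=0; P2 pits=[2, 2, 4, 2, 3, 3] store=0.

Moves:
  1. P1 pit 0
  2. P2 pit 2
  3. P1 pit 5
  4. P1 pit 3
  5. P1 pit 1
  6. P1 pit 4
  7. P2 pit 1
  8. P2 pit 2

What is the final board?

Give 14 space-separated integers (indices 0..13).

Answer: 0 0 5 1 0 3 4 5 0 0 5 5 5 1

Derivation:
Move 1: P1 pit0 -> P1=[0,5,4,5,2,2](0) P2=[2,2,4,2,3,3](0)
Move 2: P2 pit2 -> P1=[0,5,4,5,2,2](0) P2=[2,2,0,3,4,4](1)
Move 3: P1 pit5 -> P1=[0,5,4,5,2,0](1) P2=[3,2,0,3,4,4](1)
Move 4: P1 pit3 -> P1=[0,5,4,0,3,1](2) P2=[4,3,0,3,4,4](1)
Move 5: P1 pit1 -> P1=[0,0,5,1,4,2](3) P2=[4,3,0,3,4,4](1)
Move 6: P1 pit4 -> P1=[0,0,5,1,0,3](4) P2=[5,4,0,3,4,4](1)
Move 7: P2 pit1 -> P1=[0,0,5,1,0,3](4) P2=[5,0,1,4,5,5](1)
Move 8: P2 pit2 -> P1=[0,0,5,1,0,3](4) P2=[5,0,0,5,5,5](1)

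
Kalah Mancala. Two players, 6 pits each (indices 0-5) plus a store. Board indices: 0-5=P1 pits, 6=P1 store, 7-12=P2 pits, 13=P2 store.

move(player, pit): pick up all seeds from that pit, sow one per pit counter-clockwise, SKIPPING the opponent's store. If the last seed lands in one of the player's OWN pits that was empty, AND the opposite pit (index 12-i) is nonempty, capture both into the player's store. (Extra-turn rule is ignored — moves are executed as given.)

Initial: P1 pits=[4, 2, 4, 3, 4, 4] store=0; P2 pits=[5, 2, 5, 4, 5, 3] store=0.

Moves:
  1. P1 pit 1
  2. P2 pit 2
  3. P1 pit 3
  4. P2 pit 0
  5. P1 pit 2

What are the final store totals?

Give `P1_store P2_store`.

Move 1: P1 pit1 -> P1=[4,0,5,4,4,4](0) P2=[5,2,5,4,5,3](0)
Move 2: P2 pit2 -> P1=[5,0,5,4,4,4](0) P2=[5,2,0,5,6,4](1)
Move 3: P1 pit3 -> P1=[5,0,5,0,5,5](1) P2=[6,2,0,5,6,4](1)
Move 4: P2 pit0 -> P1=[5,0,5,0,5,5](1) P2=[0,3,1,6,7,5](2)
Move 5: P1 pit2 -> P1=[5,0,0,1,6,6](2) P2=[1,3,1,6,7,5](2)

Answer: 2 2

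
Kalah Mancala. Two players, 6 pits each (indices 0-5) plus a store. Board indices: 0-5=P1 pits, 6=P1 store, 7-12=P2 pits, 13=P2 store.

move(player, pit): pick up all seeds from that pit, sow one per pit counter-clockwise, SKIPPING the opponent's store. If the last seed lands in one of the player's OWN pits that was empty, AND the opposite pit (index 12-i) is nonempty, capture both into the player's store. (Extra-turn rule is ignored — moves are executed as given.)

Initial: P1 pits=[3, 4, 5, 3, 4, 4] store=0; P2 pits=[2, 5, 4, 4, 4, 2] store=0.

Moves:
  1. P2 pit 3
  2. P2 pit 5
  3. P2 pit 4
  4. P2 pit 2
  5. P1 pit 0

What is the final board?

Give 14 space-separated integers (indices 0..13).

Move 1: P2 pit3 -> P1=[4,4,5,3,4,4](0) P2=[2,5,4,0,5,3](1)
Move 2: P2 pit5 -> P1=[5,5,5,3,4,4](0) P2=[2,5,4,0,5,0](2)
Move 3: P2 pit4 -> P1=[6,6,6,3,4,4](0) P2=[2,5,4,0,0,1](3)
Move 4: P2 pit2 -> P1=[6,6,6,3,4,4](0) P2=[2,5,0,1,1,2](4)
Move 5: P1 pit0 -> P1=[0,7,7,4,5,5](1) P2=[2,5,0,1,1,2](4)

Answer: 0 7 7 4 5 5 1 2 5 0 1 1 2 4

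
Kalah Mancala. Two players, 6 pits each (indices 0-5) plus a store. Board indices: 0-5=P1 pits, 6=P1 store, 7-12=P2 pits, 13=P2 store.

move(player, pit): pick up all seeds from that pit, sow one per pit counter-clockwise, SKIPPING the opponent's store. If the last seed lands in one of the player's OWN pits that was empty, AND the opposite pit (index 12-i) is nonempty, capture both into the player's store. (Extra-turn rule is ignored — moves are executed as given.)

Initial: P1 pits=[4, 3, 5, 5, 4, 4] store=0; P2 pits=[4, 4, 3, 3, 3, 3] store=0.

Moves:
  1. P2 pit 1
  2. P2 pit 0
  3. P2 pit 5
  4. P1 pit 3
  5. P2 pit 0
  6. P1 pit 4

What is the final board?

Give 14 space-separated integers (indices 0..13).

Move 1: P2 pit1 -> P1=[4,3,5,5,4,4](0) P2=[4,0,4,4,4,4](0)
Move 2: P2 pit0 -> P1=[4,3,5,5,4,4](0) P2=[0,1,5,5,5,4](0)
Move 3: P2 pit5 -> P1=[5,4,6,5,4,4](0) P2=[0,1,5,5,5,0](1)
Move 4: P1 pit3 -> P1=[5,4,6,0,5,5](1) P2=[1,2,5,5,5,0](1)
Move 5: P2 pit0 -> P1=[5,4,6,0,5,5](1) P2=[0,3,5,5,5,0](1)
Move 6: P1 pit4 -> P1=[5,4,6,0,0,6](2) P2=[1,4,6,5,5,0](1)

Answer: 5 4 6 0 0 6 2 1 4 6 5 5 0 1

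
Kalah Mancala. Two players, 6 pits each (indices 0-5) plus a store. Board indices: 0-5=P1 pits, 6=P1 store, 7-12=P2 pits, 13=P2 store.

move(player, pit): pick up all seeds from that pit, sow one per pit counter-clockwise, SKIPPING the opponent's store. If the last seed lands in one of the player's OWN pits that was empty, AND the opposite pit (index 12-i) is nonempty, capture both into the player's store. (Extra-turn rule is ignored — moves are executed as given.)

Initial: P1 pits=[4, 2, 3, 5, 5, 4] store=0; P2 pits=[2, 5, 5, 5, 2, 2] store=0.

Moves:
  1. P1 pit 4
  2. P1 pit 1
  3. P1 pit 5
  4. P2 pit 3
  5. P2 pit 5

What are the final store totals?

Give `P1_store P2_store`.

Move 1: P1 pit4 -> P1=[4,2,3,5,0,5](1) P2=[3,6,6,5,2,2](0)
Move 2: P1 pit1 -> P1=[4,0,4,6,0,5](1) P2=[3,6,6,5,2,2](0)
Move 3: P1 pit5 -> P1=[4,0,4,6,0,0](2) P2=[4,7,7,6,2,2](0)
Move 4: P2 pit3 -> P1=[5,1,5,6,0,0](2) P2=[4,7,7,0,3,3](1)
Move 5: P2 pit5 -> P1=[6,2,5,6,0,0](2) P2=[4,7,7,0,3,0](2)

Answer: 2 2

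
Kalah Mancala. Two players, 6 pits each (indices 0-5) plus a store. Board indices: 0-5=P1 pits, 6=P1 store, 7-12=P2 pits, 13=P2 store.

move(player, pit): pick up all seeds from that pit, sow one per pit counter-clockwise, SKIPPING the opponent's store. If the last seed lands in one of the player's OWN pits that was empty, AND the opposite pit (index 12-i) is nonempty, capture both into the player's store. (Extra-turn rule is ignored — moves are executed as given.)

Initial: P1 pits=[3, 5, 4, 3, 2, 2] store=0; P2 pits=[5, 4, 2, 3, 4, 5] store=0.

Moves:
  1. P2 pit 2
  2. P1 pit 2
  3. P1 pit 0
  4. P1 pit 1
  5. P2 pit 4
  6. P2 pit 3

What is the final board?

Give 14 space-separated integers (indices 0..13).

Answer: 2 1 3 6 4 4 2 6 4 0 0 1 7 2

Derivation:
Move 1: P2 pit2 -> P1=[3,5,4,3,2,2](0) P2=[5,4,0,4,5,5](0)
Move 2: P1 pit2 -> P1=[3,5,0,4,3,3](1) P2=[5,4,0,4,5,5](0)
Move 3: P1 pit0 -> P1=[0,6,1,5,3,3](1) P2=[5,4,0,4,5,5](0)
Move 4: P1 pit1 -> P1=[0,0,2,6,4,4](2) P2=[6,4,0,4,5,5](0)
Move 5: P2 pit4 -> P1=[1,1,3,6,4,4](2) P2=[6,4,0,4,0,6](1)
Move 6: P2 pit3 -> P1=[2,1,3,6,4,4](2) P2=[6,4,0,0,1,7](2)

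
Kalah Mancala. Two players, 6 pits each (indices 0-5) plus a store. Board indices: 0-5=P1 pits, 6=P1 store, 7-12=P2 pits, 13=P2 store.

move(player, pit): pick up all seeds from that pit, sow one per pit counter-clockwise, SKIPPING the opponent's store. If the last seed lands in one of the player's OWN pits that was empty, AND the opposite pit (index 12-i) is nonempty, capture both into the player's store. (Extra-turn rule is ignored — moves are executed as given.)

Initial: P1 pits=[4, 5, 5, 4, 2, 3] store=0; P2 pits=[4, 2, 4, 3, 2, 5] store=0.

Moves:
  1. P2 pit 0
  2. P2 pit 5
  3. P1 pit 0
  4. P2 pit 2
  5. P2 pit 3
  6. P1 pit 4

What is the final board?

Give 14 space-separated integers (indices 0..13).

Move 1: P2 pit0 -> P1=[4,5,5,4,2,3](0) P2=[0,3,5,4,3,5](0)
Move 2: P2 pit5 -> P1=[5,6,6,5,2,3](0) P2=[0,3,5,4,3,0](1)
Move 3: P1 pit0 -> P1=[0,7,7,6,3,4](0) P2=[0,3,5,4,3,0](1)
Move 4: P2 pit2 -> P1=[1,7,7,6,3,4](0) P2=[0,3,0,5,4,1](2)
Move 5: P2 pit3 -> P1=[2,8,7,6,3,4](0) P2=[0,3,0,0,5,2](3)
Move 6: P1 pit4 -> P1=[2,8,7,6,0,5](1) P2=[1,3,0,0,5,2](3)

Answer: 2 8 7 6 0 5 1 1 3 0 0 5 2 3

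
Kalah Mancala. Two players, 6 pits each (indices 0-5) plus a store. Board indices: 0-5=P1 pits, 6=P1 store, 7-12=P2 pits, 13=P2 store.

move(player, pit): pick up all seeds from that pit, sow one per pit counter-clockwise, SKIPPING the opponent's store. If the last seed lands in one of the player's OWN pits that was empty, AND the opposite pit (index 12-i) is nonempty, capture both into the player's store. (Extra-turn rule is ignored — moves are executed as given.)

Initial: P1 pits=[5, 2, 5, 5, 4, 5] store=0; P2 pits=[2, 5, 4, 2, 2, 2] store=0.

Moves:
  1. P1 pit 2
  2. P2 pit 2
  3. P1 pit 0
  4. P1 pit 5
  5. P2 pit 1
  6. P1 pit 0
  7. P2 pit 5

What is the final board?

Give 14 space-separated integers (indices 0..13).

Answer: 1 5 2 8 6 0 2 4 0 2 5 5 0 3

Derivation:
Move 1: P1 pit2 -> P1=[5,2,0,6,5,6](1) P2=[3,5,4,2,2,2](0)
Move 2: P2 pit2 -> P1=[5,2,0,6,5,6](1) P2=[3,5,0,3,3,3](1)
Move 3: P1 pit0 -> P1=[0,3,1,7,6,7](1) P2=[3,5,0,3,3,3](1)
Move 4: P1 pit5 -> P1=[0,3,1,7,6,0](2) P2=[4,6,1,4,4,4](1)
Move 5: P2 pit1 -> P1=[1,3,1,7,6,0](2) P2=[4,0,2,5,5,5](2)
Move 6: P1 pit0 -> P1=[0,4,1,7,6,0](2) P2=[4,0,2,5,5,5](2)
Move 7: P2 pit5 -> P1=[1,5,2,8,6,0](2) P2=[4,0,2,5,5,0](3)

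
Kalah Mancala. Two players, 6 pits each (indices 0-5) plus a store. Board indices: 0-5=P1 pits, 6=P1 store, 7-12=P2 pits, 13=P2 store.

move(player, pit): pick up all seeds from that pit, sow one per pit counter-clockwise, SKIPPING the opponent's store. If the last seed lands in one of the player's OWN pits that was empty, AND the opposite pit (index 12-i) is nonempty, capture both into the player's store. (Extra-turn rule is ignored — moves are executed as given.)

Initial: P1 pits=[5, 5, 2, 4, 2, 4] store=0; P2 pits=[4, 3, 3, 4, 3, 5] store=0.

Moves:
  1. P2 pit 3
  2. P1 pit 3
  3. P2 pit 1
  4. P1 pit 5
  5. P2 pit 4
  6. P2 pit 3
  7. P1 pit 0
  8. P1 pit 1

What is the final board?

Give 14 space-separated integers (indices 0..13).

Answer: 0 0 5 2 5 2 4 8 2 5 0 1 8 2

Derivation:
Move 1: P2 pit3 -> P1=[6,5,2,4,2,4](0) P2=[4,3,3,0,4,6](1)
Move 2: P1 pit3 -> P1=[6,5,2,0,3,5](1) P2=[5,3,3,0,4,6](1)
Move 3: P2 pit1 -> P1=[6,5,2,0,3,5](1) P2=[5,0,4,1,5,6](1)
Move 4: P1 pit5 -> P1=[6,5,2,0,3,0](2) P2=[6,1,5,2,5,6](1)
Move 5: P2 pit4 -> P1=[7,6,3,0,3,0](2) P2=[6,1,5,2,0,7](2)
Move 6: P2 pit3 -> P1=[7,6,3,0,3,0](2) P2=[6,1,5,0,1,8](2)
Move 7: P1 pit0 -> P1=[0,7,4,1,4,1](3) P2=[7,1,5,0,1,8](2)
Move 8: P1 pit1 -> P1=[0,0,5,2,5,2](4) P2=[8,2,5,0,1,8](2)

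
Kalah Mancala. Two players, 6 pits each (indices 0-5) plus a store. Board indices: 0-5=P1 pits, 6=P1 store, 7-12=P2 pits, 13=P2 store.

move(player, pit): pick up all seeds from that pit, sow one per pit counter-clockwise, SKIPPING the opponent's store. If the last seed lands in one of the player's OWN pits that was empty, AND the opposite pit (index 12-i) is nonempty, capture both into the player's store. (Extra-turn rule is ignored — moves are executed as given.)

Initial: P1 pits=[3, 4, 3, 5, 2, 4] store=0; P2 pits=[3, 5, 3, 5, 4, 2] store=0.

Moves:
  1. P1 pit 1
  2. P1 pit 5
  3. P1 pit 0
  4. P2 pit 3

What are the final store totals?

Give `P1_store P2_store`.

Answer: 1 1

Derivation:
Move 1: P1 pit1 -> P1=[3,0,4,6,3,5](0) P2=[3,5,3,5,4,2](0)
Move 2: P1 pit5 -> P1=[3,0,4,6,3,0](1) P2=[4,6,4,6,4,2](0)
Move 3: P1 pit0 -> P1=[0,1,5,7,3,0](1) P2=[4,6,4,6,4,2](0)
Move 4: P2 pit3 -> P1=[1,2,6,7,3,0](1) P2=[4,6,4,0,5,3](1)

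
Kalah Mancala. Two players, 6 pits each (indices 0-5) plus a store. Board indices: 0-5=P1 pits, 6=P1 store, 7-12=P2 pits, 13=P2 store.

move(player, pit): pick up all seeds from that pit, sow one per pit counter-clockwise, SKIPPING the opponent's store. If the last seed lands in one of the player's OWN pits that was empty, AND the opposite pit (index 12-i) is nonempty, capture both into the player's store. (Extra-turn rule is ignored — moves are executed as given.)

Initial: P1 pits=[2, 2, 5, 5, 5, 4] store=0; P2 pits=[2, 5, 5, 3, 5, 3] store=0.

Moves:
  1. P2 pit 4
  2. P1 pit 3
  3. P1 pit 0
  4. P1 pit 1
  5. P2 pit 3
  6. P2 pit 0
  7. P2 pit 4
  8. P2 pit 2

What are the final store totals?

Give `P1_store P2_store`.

Move 1: P2 pit4 -> P1=[3,3,6,5,5,4](0) P2=[2,5,5,3,0,4](1)
Move 2: P1 pit3 -> P1=[3,3,6,0,6,5](1) P2=[3,6,5,3,0,4](1)
Move 3: P1 pit0 -> P1=[0,4,7,0,6,5](7) P2=[3,6,0,3,0,4](1)
Move 4: P1 pit1 -> P1=[0,0,8,1,7,6](7) P2=[3,6,0,3,0,4](1)
Move 5: P2 pit3 -> P1=[0,0,8,1,7,6](7) P2=[3,6,0,0,1,5](2)
Move 6: P2 pit0 -> P1=[0,0,0,1,7,6](7) P2=[0,7,1,0,1,5](11)
Move 7: P2 pit4 -> P1=[0,0,0,1,7,6](7) P2=[0,7,1,0,0,6](11)
Move 8: P2 pit2 -> P1=[0,0,0,1,7,6](7) P2=[0,7,0,1,0,6](11)

Answer: 7 11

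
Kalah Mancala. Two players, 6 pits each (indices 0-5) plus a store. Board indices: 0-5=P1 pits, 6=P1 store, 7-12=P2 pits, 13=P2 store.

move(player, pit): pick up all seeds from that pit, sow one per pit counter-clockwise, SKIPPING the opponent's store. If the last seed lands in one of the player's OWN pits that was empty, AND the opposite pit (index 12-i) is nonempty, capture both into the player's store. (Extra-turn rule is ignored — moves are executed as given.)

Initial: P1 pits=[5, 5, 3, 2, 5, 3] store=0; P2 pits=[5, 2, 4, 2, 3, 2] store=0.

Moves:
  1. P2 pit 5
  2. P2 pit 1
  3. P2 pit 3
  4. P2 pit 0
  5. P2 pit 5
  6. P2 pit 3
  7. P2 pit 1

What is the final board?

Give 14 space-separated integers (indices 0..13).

Answer: 7 5 3 2 5 3 0 0 0 7 0 6 0 3

Derivation:
Move 1: P2 pit5 -> P1=[6,5,3,2,5,3](0) P2=[5,2,4,2,3,0](1)
Move 2: P2 pit1 -> P1=[6,5,3,2,5,3](0) P2=[5,0,5,3,3,0](1)
Move 3: P2 pit3 -> P1=[6,5,3,2,5,3](0) P2=[5,0,5,0,4,1](2)
Move 4: P2 pit0 -> P1=[6,5,3,2,5,3](0) P2=[0,1,6,1,5,2](2)
Move 5: P2 pit5 -> P1=[7,5,3,2,5,3](0) P2=[0,1,6,1,5,0](3)
Move 6: P2 pit3 -> P1=[7,5,3,2,5,3](0) P2=[0,1,6,0,6,0](3)
Move 7: P2 pit1 -> P1=[7,5,3,2,5,3](0) P2=[0,0,7,0,6,0](3)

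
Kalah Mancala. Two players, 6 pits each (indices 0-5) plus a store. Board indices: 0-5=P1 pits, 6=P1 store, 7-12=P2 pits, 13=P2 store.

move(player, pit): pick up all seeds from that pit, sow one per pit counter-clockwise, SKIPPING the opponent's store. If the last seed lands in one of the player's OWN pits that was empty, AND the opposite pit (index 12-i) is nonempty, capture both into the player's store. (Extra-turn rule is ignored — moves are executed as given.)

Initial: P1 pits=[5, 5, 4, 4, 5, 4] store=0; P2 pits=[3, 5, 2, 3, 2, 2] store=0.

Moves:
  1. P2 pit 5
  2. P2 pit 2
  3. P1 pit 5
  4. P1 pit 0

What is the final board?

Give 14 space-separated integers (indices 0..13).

Move 1: P2 pit5 -> P1=[6,5,4,4,5,4](0) P2=[3,5,2,3,2,0](1)
Move 2: P2 pit2 -> P1=[6,5,4,4,5,4](0) P2=[3,5,0,4,3,0](1)
Move 3: P1 pit5 -> P1=[6,5,4,4,5,0](1) P2=[4,6,1,4,3,0](1)
Move 4: P1 pit0 -> P1=[0,6,5,5,6,1](2) P2=[4,6,1,4,3,0](1)

Answer: 0 6 5 5 6 1 2 4 6 1 4 3 0 1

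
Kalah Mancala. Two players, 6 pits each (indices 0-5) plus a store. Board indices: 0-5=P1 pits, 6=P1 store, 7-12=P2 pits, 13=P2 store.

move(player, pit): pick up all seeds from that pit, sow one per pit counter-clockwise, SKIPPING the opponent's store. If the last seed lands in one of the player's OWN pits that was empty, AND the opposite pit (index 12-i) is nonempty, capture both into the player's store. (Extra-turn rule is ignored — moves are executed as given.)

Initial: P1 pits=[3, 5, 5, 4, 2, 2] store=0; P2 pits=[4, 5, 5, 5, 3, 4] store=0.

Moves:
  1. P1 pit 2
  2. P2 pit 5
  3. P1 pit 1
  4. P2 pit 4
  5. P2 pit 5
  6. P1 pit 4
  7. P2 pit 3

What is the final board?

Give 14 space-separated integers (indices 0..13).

Answer: 6 1 2 6 0 5 3 7 6 5 0 1 1 4

Derivation:
Move 1: P1 pit2 -> P1=[3,5,0,5,3,3](1) P2=[5,5,5,5,3,4](0)
Move 2: P2 pit5 -> P1=[4,6,1,5,3,3](1) P2=[5,5,5,5,3,0](1)
Move 3: P1 pit1 -> P1=[4,0,2,6,4,4](2) P2=[6,5,5,5,3,0](1)
Move 4: P2 pit4 -> P1=[5,0,2,6,4,4](2) P2=[6,5,5,5,0,1](2)
Move 5: P2 pit5 -> P1=[5,0,2,6,4,4](2) P2=[6,5,5,5,0,0](3)
Move 6: P1 pit4 -> P1=[5,0,2,6,0,5](3) P2=[7,6,5,5,0,0](3)
Move 7: P2 pit3 -> P1=[6,1,2,6,0,5](3) P2=[7,6,5,0,1,1](4)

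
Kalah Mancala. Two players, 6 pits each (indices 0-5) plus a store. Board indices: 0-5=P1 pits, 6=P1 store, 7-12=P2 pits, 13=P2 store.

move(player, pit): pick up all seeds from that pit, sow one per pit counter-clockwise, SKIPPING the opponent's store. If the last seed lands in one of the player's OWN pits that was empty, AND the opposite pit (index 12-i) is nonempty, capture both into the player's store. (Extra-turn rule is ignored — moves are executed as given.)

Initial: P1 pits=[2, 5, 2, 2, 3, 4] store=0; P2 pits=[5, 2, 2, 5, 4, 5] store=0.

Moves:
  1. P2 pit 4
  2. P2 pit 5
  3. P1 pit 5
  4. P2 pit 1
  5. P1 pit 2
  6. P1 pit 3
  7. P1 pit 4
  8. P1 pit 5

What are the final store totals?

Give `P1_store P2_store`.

Move 1: P2 pit4 -> P1=[3,6,2,2,3,4](0) P2=[5,2,2,5,0,6](1)
Move 2: P2 pit5 -> P1=[4,7,3,3,4,4](0) P2=[5,2,2,5,0,0](2)
Move 3: P1 pit5 -> P1=[4,7,3,3,4,0](1) P2=[6,3,3,5,0,0](2)
Move 4: P2 pit1 -> P1=[4,0,3,3,4,0](1) P2=[6,0,4,6,0,0](10)
Move 5: P1 pit2 -> P1=[4,0,0,4,5,0](8) P2=[0,0,4,6,0,0](10)
Move 6: P1 pit3 -> P1=[4,0,0,0,6,1](9) P2=[1,0,4,6,0,0](10)
Move 7: P1 pit4 -> P1=[4,0,0,0,0,2](10) P2=[2,1,5,7,0,0](10)
Move 8: P1 pit5 -> P1=[4,0,0,0,0,0](11) P2=[3,1,5,7,0,0](10)

Answer: 11 10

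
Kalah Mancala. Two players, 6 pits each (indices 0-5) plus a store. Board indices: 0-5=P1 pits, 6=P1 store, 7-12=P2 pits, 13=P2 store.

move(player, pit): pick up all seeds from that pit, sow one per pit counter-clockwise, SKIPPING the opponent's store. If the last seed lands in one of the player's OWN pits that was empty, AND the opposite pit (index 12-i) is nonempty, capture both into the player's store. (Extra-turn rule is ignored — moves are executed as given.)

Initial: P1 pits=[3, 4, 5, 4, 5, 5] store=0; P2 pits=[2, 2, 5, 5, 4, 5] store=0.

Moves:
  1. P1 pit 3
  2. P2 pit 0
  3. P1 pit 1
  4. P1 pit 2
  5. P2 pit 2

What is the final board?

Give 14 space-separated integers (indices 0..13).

Answer: 4 1 0 2 8 8 2 1 4 0 7 5 6 1

Derivation:
Move 1: P1 pit3 -> P1=[3,4,5,0,6,6](1) P2=[3,2,5,5,4,5](0)
Move 2: P2 pit0 -> P1=[3,4,5,0,6,6](1) P2=[0,3,6,6,4,5](0)
Move 3: P1 pit1 -> P1=[3,0,6,1,7,7](1) P2=[0,3,6,6,4,5](0)
Move 4: P1 pit2 -> P1=[3,0,0,2,8,8](2) P2=[1,4,6,6,4,5](0)
Move 5: P2 pit2 -> P1=[4,1,0,2,8,8](2) P2=[1,4,0,7,5,6](1)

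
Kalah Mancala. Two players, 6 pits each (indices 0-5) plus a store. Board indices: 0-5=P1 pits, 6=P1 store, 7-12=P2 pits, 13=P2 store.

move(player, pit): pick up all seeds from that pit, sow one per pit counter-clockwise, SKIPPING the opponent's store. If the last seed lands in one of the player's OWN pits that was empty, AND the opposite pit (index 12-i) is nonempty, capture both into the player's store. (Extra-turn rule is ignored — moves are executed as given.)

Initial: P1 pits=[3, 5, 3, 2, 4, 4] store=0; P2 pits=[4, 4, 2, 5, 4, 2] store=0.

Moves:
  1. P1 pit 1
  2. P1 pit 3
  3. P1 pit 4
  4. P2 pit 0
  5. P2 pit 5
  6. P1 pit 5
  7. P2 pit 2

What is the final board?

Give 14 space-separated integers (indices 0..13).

Move 1: P1 pit1 -> P1=[3,0,4,3,5,5](1) P2=[4,4,2,5,4,2](0)
Move 2: P1 pit3 -> P1=[3,0,4,0,6,6](2) P2=[4,4,2,5,4,2](0)
Move 3: P1 pit4 -> P1=[3,0,4,0,0,7](3) P2=[5,5,3,6,4,2](0)
Move 4: P2 pit0 -> P1=[3,0,4,0,0,7](3) P2=[0,6,4,7,5,3](0)
Move 5: P2 pit5 -> P1=[4,1,4,0,0,7](3) P2=[0,6,4,7,5,0](1)
Move 6: P1 pit5 -> P1=[4,1,4,0,0,0](4) P2=[1,7,5,8,6,1](1)
Move 7: P2 pit2 -> P1=[5,1,4,0,0,0](4) P2=[1,7,0,9,7,2](2)

Answer: 5 1 4 0 0 0 4 1 7 0 9 7 2 2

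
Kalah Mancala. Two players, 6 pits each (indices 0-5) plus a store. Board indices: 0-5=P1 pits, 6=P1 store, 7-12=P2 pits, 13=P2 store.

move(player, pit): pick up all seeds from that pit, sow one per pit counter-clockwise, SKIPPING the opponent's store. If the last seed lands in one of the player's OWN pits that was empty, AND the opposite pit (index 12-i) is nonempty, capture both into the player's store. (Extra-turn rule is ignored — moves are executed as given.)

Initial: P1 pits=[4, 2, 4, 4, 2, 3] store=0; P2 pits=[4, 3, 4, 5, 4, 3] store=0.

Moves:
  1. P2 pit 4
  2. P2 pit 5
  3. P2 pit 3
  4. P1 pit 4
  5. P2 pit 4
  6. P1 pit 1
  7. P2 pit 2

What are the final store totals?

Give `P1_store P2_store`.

Answer: 2 4

Derivation:
Move 1: P2 pit4 -> P1=[5,3,4,4,2,3](0) P2=[4,3,4,5,0,4](1)
Move 2: P2 pit5 -> P1=[6,4,5,4,2,3](0) P2=[4,3,4,5,0,0](2)
Move 3: P2 pit3 -> P1=[7,5,5,4,2,3](0) P2=[4,3,4,0,1,1](3)
Move 4: P1 pit4 -> P1=[7,5,5,4,0,4](1) P2=[4,3,4,0,1,1](3)
Move 5: P2 pit4 -> P1=[7,5,5,4,0,4](1) P2=[4,3,4,0,0,2](3)
Move 6: P1 pit1 -> P1=[7,0,6,5,1,5](2) P2=[4,3,4,0,0,2](3)
Move 7: P2 pit2 -> P1=[7,0,6,5,1,5](2) P2=[4,3,0,1,1,3](4)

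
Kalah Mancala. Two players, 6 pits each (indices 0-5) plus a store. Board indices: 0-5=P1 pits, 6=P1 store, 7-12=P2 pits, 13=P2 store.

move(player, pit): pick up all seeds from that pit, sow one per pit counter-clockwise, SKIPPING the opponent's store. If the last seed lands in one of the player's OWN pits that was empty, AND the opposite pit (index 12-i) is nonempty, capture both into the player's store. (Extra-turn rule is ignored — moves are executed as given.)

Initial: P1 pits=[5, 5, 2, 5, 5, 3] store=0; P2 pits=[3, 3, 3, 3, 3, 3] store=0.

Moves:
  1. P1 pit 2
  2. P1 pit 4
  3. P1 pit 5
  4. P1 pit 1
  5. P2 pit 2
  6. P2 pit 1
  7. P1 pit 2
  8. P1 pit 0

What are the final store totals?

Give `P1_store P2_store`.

Answer: 4 2

Derivation:
Move 1: P1 pit2 -> P1=[5,5,0,6,6,3](0) P2=[3,3,3,3,3,3](0)
Move 2: P1 pit4 -> P1=[5,5,0,6,0,4](1) P2=[4,4,4,4,3,3](0)
Move 3: P1 pit5 -> P1=[5,5,0,6,0,0](2) P2=[5,5,5,4,3,3](0)
Move 4: P1 pit1 -> P1=[5,0,1,7,1,1](3) P2=[5,5,5,4,3,3](0)
Move 5: P2 pit2 -> P1=[6,0,1,7,1,1](3) P2=[5,5,0,5,4,4](1)
Move 6: P2 pit1 -> P1=[6,0,1,7,1,1](3) P2=[5,0,1,6,5,5](2)
Move 7: P1 pit2 -> P1=[6,0,0,8,1,1](3) P2=[5,0,1,6,5,5](2)
Move 8: P1 pit0 -> P1=[0,1,1,9,2,2](4) P2=[5,0,1,6,5,5](2)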